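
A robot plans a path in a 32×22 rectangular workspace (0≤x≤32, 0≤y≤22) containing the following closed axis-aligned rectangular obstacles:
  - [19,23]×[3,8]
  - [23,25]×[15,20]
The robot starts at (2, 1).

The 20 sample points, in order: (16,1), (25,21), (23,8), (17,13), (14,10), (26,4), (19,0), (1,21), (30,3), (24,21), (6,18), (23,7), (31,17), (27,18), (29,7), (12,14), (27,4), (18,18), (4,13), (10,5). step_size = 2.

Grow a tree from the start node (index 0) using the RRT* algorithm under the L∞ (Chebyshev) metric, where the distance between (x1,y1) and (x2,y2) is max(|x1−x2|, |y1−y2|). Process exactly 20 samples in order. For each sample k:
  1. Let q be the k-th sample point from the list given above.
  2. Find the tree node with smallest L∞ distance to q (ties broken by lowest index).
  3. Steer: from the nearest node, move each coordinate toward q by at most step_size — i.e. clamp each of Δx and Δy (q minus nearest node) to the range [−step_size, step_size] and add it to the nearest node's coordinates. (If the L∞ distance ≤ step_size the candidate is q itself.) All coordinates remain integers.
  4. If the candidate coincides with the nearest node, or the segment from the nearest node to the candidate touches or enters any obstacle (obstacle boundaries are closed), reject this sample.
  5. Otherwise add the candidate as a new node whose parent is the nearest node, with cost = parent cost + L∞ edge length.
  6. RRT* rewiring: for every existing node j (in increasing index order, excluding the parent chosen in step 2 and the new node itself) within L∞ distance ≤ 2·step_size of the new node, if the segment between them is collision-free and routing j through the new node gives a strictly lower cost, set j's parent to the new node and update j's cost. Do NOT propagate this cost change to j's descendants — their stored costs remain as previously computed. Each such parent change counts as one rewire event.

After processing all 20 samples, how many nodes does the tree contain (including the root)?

Node count: 17

1. q=(16,1) nearest=0 d=14 new=(4,1) → add node 1 parent=0 cost=2
2. q=(25,21) nearest=1 d=21 new=(6,3) → add node 2 parent=1 cost=4
3. q=(23,8) nearest=2 d=17 new=(8,5) → add node 3 parent=2 cost=6
4. q=(17,13) nearest=3 d=9 new=(10,7) → add node 4 parent=3 cost=8
5. q=(14,10) nearest=4 d=4 new=(12,9) → add node 5 parent=4 cost=10
6. q=(26,4) nearest=5 d=14 new=(14,7) → add node 6 parent=5 cost=12
7. q=(19,0) nearest=6 d=7 new=(16,5) → add node 7 parent=6 cost=14
8. q=(1,21) nearest=5 d=12 new=(10,11) → add node 8 parent=5 cost=12
9. q=(30,3) nearest=7 d=14 new=(18,3) → add node 9 parent=7 cost=16
10. q=(24,21) nearest=5 d=12 new=(14,11) → add node 10 parent=5 cost=12
11. q=(6,18) nearest=8 d=7 new=(8,13) → add node 11 parent=8 cost=14
12. q=(23,7) nearest=9 d=5 new=(20,5) → blocked by [19,23]×[3,8], reject
13. q=(31,17) nearest=9 d=14 new=(20,5) → blocked by [19,23]×[3,8], reject
14. q=(27,18) nearest=6 d=13 new=(16,9) → add node 12 parent=6 cost=14
15. q=(29,7) nearest=9 d=11 new=(20,5) → blocked by [19,23]×[3,8], reject
16. q=(12,14) nearest=8 d=3 new=(12,13) → add node 13 parent=8 cost=14
17. q=(27,4) nearest=9 d=9 new=(20,4) → blocked by [19,23]×[3,8], reject
18. q=(18,18) nearest=13 d=6 new=(14,15) → add node 14 parent=13 cost=16
19. q=(4,13) nearest=11 d=4 new=(6,13) → add node 15 parent=11 cost=16
20. q=(10,5) nearest=3 d=2 new=(10,5) → add node 16 parent=3 cost=8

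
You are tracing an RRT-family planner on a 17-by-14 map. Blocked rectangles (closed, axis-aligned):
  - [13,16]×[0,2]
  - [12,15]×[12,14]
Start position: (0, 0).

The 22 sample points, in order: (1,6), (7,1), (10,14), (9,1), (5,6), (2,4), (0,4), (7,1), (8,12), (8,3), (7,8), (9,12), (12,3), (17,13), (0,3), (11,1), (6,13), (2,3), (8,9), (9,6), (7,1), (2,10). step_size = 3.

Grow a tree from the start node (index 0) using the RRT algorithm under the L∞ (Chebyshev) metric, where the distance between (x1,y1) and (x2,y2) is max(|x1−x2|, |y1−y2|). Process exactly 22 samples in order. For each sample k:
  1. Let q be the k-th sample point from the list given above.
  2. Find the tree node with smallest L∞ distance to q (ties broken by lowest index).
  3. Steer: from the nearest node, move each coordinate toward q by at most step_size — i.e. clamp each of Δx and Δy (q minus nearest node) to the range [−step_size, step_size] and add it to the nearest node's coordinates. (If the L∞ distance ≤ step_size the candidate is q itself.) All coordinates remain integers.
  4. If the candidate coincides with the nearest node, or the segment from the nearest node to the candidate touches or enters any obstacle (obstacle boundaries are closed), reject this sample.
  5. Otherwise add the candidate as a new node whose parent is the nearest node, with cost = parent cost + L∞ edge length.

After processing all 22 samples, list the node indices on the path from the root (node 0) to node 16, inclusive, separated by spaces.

1. q=(1,6) nearest=0 d=6 new=(1,3) → add node 1 parent=0 cost=3
2. q=(7,1) nearest=1 d=6 new=(4,1) → add node 2 parent=1 cost=6
3. q=(10,14) nearest=1 d=11 new=(4,6) → add node 3 parent=1 cost=6
4. q=(9,1) nearest=2 d=5 new=(7,1) → add node 4 parent=2 cost=9
5. q=(5,6) nearest=3 d=1 new=(5,6) → add node 5 parent=3 cost=7
6. q=(2,4) nearest=1 d=1 new=(2,4) → add node 6 parent=1 cost=4
7. q=(0,4) nearest=1 d=1 new=(0,4) → add node 7 parent=1 cost=4
8. q=(7,1) nearest=4 d=0 → coincident, reject
9. q=(8,12) nearest=3 d=6 new=(7,9) → add node 8 parent=3 cost=9
10. q=(8,3) nearest=4 d=2 new=(8,3) → add node 9 parent=4 cost=11
11. q=(7,8) nearest=8 d=1 new=(7,8) → add node 10 parent=8 cost=10
12. q=(9,12) nearest=8 d=3 new=(9,12) → add node 11 parent=8 cost=12
13. q=(12,3) nearest=9 d=4 new=(11,3) → add node 12 parent=9 cost=14
14. q=(17,13) nearest=11 d=8 new=(12,13) → blocked by [12,15]×[12,14], reject
15. q=(0,3) nearest=1 d=1 new=(0,3) → add node 13 parent=1 cost=4
16. q=(11,1) nearest=12 d=2 new=(11,1) → add node 14 parent=12 cost=16
17. q=(6,13) nearest=11 d=3 new=(6,13) → add node 15 parent=11 cost=15
18. q=(2,3) nearest=1 d=1 new=(2,3) → add node 16 parent=1 cost=4
19. q=(8,9) nearest=8 d=1 new=(8,9) → add node 17 parent=8 cost=10
20. q=(9,6) nearest=10 d=2 new=(9,6) → add node 18 parent=10 cost=12
21. q=(7,1) nearest=4 d=0 → coincident, reject
22. q=(2,10) nearest=3 d=4 new=(2,9) → add node 19 parent=3 cost=9

Path: 0 1 16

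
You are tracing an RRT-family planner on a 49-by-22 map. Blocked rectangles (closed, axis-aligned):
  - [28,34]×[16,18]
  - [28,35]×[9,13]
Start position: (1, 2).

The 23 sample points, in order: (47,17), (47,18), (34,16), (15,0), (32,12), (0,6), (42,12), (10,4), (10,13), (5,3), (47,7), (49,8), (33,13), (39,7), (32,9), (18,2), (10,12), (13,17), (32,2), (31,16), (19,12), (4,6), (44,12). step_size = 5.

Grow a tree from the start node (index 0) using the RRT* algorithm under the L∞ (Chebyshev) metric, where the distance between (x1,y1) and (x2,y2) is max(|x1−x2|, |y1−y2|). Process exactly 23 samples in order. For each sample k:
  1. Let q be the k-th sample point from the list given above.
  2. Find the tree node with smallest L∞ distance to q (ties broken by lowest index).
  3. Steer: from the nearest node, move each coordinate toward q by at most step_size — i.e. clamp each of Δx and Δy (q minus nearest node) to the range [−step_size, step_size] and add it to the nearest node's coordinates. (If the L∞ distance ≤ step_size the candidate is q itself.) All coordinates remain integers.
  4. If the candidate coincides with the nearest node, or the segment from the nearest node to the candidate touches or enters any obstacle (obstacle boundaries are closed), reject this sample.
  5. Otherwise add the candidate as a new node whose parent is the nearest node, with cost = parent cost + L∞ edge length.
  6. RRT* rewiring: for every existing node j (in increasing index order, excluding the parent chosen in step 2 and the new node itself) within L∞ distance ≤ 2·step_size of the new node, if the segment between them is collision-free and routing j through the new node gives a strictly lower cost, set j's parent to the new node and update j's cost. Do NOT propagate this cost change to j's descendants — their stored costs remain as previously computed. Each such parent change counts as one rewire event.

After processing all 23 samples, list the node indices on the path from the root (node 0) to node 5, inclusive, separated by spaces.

Path: 0 1 2 3 5

1. q=(47,17) nearest=0 d=46 new=(6,7) → add node 1 parent=0 cost=5
2. q=(47,18) nearest=1 d=41 new=(11,12) → add node 2 parent=1 cost=10
3. q=(34,16) nearest=2 d=23 new=(16,16) → add node 3 parent=2 cost=15
4. q=(15,0) nearest=1 d=9 new=(11,2) → add node 4 parent=1 cost=10
5. q=(32,12) nearest=3 d=16 new=(21,12) → add node 5 parent=3 cost=20
6. q=(0,6) nearest=0 d=4 new=(0,6) → add node 6 parent=0 cost=4
7. q=(42,12) nearest=5 d=21 new=(26,12) → add node 7 parent=5 cost=25
8. q=(10,4) nearest=4 d=2 new=(10,4) → add node 8 parent=4 cost=12
9. q=(10,13) nearest=2 d=1 new=(10,13) → add node 9 parent=2 cost=11
10. q=(5,3) nearest=0 d=4 new=(5,3) → add node 10 parent=0 cost=4; rewire 8→10 (9<12)
11. q=(47,7) nearest=7 d=21 new=(31,7) → blocked by [28,35]×[9,13], reject
12. q=(49,8) nearest=7 d=23 new=(31,8) → blocked by [28,35]×[9,13], reject
13. q=(33,13) nearest=7 d=7 new=(31,13) → blocked by [28,35]×[9,13], reject
14. q=(39,7) nearest=7 d=13 new=(31,7) → blocked by [28,35]×[9,13], reject
15. q=(32,9) nearest=7 d=6 new=(31,9) → blocked by [28,35]×[9,13], reject
16. q=(18,2) nearest=4 d=7 new=(16,2) → add node 11 parent=4 cost=15
17. q=(10,12) nearest=2 d=1 new=(10,12) → add node 12 parent=2 cost=11
18. q=(13,17) nearest=3 d=3 new=(13,17) → add node 13 parent=3 cost=18
19. q=(32,2) nearest=7 d=10 new=(31,7) → blocked by [28,35]×[9,13], reject
20. q=(31,16) nearest=7 d=5 new=(31,16) → blocked by [28,34]×[16,18], reject
21. q=(19,12) nearest=5 d=2 new=(19,12) → add node 14 parent=5 cost=22
22. q=(4,6) nearest=1 d=2 new=(4,6) → add node 15 parent=1 cost=7
23. q=(44,12) nearest=7 d=18 new=(31,12) → blocked by [28,35]×[9,13], reject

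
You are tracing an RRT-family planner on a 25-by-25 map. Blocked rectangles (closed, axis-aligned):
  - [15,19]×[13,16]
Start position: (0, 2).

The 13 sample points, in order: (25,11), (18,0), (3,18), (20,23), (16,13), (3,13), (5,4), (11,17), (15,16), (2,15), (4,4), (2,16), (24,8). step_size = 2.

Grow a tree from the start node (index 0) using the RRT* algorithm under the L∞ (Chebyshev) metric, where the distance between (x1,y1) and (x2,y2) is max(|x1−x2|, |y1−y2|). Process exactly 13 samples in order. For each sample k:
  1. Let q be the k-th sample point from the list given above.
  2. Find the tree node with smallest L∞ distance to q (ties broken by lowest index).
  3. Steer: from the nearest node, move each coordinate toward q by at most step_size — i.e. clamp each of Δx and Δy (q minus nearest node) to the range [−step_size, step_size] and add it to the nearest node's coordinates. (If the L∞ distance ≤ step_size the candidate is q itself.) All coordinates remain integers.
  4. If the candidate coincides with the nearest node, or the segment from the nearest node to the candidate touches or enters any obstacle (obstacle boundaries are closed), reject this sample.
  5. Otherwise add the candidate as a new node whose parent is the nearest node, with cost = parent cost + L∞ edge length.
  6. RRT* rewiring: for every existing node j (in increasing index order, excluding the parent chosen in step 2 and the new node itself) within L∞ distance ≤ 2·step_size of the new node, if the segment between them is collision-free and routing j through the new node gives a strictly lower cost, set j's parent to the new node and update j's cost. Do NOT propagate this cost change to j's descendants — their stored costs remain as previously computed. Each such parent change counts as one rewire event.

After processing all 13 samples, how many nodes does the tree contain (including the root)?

Node count: 14

1. q=(25,11) nearest=0 d=25 new=(2,4) → add node 1 parent=0 cost=2
2. q=(18,0) nearest=1 d=16 new=(4,2) → add node 2 parent=1 cost=4
3. q=(3,18) nearest=1 d=14 new=(3,6) → add node 3 parent=1 cost=4
4. q=(20,23) nearest=3 d=17 new=(5,8) → add node 4 parent=3 cost=6
5. q=(16,13) nearest=4 d=11 new=(7,10) → add node 5 parent=4 cost=8
6. q=(3,13) nearest=5 d=4 new=(5,12) → add node 6 parent=5 cost=10
7. q=(5,4) nearest=2 d=2 new=(5,4) → add node 7 parent=2 cost=6
8. q=(11,17) nearest=6 d=6 new=(7,14) → add node 8 parent=6 cost=12
9. q=(15,16) nearest=5 d=8 new=(9,12) → add node 9 parent=5 cost=10
10. q=(2,15) nearest=6 d=3 new=(3,14) → add node 10 parent=6 cost=12
11. q=(4,4) nearest=7 d=1 new=(4,4) → add node 11 parent=7 cost=7
12. q=(2,16) nearest=10 d=2 new=(2,16) → add node 12 parent=10 cost=14
13. q=(24,8) nearest=9 d=15 new=(11,10) → add node 13 parent=9 cost=12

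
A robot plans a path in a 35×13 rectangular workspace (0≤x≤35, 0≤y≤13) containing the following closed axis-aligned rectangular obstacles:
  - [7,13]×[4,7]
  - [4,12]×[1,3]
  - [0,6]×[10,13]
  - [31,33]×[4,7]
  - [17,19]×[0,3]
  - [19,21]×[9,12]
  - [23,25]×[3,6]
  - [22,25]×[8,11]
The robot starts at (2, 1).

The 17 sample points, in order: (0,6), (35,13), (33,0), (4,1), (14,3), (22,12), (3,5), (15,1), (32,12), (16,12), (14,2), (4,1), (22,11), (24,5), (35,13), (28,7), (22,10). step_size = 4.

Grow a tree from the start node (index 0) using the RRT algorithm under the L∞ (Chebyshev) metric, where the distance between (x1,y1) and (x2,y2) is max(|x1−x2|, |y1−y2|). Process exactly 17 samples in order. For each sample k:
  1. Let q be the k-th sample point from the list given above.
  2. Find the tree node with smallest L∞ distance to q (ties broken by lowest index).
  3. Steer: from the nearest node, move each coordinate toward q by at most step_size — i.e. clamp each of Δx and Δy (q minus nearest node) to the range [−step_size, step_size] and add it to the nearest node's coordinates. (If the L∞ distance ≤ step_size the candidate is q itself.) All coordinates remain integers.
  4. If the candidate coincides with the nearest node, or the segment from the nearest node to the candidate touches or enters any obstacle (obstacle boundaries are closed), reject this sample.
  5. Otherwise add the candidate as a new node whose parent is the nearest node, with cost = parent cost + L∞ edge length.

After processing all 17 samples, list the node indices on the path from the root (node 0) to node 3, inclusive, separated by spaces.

1. q=(0,6) nearest=0 d=5 new=(0,5) → add node 1 parent=0 cost=4
2. q=(35,13) nearest=0 d=33 new=(6,5) → blocked by [4,12]×[1,3], reject
3. q=(33,0) nearest=0 d=31 new=(6,0) → add node 2 parent=0 cost=4
4. q=(4,1) nearest=0 d=2 new=(4,1) → blocked by [4,12]×[1,3], reject
5. q=(14,3) nearest=2 d=8 new=(10,3) → blocked by [4,12]×[1,3], reject
6. q=(22,12) nearest=2 d=16 new=(10,4) → blocked by [7,13]×[4,7], reject
7. q=(3,5) nearest=1 d=3 new=(3,5) → add node 3 parent=1 cost=7
8. q=(15,1) nearest=2 d=9 new=(10,1) → blocked by [4,12]×[1,3], reject
9. q=(32,12) nearest=2 d=26 new=(10,4) → blocked by [7,13]×[4,7], reject
10. q=(16,12) nearest=2 d=12 new=(10,4) → blocked by [7,13]×[4,7], reject
11. q=(14,2) nearest=2 d=8 new=(10,2) → blocked by [4,12]×[1,3], reject
12. q=(4,1) nearest=0 d=2 new=(4,1) → blocked by [4,12]×[1,3], reject
13. q=(22,11) nearest=2 d=16 new=(10,4) → blocked by [7,13]×[4,7], reject
14. q=(24,5) nearest=2 d=18 new=(10,4) → blocked by [7,13]×[4,7], reject
15. q=(35,13) nearest=2 d=29 new=(10,4) → blocked by [7,13]×[4,7], reject
16. q=(28,7) nearest=2 d=22 new=(10,4) → blocked by [7,13]×[4,7], reject
17. q=(22,10) nearest=2 d=16 new=(10,4) → blocked by [7,13]×[4,7], reject

Path: 0 1 3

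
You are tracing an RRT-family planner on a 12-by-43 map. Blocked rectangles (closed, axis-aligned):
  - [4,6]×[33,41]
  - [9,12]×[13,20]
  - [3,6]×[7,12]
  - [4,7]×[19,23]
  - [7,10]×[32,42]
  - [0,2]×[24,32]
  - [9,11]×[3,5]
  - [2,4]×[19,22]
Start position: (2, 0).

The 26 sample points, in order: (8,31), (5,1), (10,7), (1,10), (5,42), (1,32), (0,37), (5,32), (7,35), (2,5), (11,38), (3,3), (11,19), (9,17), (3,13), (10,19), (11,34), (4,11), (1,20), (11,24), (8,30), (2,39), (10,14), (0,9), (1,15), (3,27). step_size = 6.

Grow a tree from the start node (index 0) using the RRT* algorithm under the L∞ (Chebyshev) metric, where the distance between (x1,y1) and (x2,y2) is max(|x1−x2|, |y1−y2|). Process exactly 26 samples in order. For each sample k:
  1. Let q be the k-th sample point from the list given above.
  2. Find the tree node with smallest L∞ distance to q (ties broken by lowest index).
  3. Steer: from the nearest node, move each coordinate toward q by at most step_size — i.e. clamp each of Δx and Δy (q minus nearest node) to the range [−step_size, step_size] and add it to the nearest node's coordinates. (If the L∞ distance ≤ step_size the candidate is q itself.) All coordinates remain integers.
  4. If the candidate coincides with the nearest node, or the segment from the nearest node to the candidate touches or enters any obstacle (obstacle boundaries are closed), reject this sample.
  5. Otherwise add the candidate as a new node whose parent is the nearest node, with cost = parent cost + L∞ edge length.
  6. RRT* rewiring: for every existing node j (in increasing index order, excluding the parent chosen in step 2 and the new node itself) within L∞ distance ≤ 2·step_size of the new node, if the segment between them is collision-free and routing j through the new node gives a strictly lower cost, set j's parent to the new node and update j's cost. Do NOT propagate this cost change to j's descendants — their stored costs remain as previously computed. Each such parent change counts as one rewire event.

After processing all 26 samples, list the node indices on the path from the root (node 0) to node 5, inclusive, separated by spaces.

Path: 0 2 5

1. q=(8,31) nearest=0 d=31 new=(8,6) → add node 1 parent=0 cost=6
2. q=(5,1) nearest=0 d=3 new=(5,1) → add node 2 parent=0 cost=3
3. q=(10,7) nearest=1 d=2 new=(10,7) → add node 3 parent=1 cost=8
4. q=(1,10) nearest=1 d=7 new=(2,10) → blocked by [3,6]×[7,12], reject
5. q=(5,42) nearest=3 d=35 new=(5,13) → blocked by [3,6]×[7,12], reject
6. q=(1,32) nearest=3 d=25 new=(4,13) → blocked by [3,6]×[7,12], reject
7. q=(0,37) nearest=3 d=30 new=(4,13) → blocked by [3,6]×[7,12], reject
8. q=(5,32) nearest=3 d=25 new=(5,13) → blocked by [3,6]×[7,12], reject
9. q=(7,35) nearest=3 d=28 new=(7,13) → add node 4 parent=3 cost=14
10. q=(2,5) nearest=2 d=4 new=(2,5) → add node 5 parent=2 cost=7
11. q=(11,38) nearest=4 d=25 new=(11,19) → blocked by [9,12]×[13,20], reject
12. q=(3,3) nearest=2 d=2 new=(3,3) → add node 6 parent=2 cost=5
13. q=(11,19) nearest=4 d=6 new=(11,19) → blocked by [9,12]×[13,20], reject
14. q=(9,17) nearest=4 d=4 new=(9,17) → blocked by [9,12]×[13,20], reject
15. q=(3,13) nearest=4 d=4 new=(3,13) → add node 7 parent=4 cost=18
16. q=(10,19) nearest=4 d=6 new=(10,19) → blocked by [9,12]×[13,20], reject
17. q=(11,34) nearest=4 d=21 new=(11,19) → blocked by [9,12]×[13,20], reject
18. q=(4,11) nearest=7 d=2 new=(4,11) → blocked by [3,6]×[7,12], reject
19. q=(1,20) nearest=4 d=7 new=(1,19) → add node 8 parent=4 cost=20
20. q=(11,24) nearest=8 d=10 new=(7,24) → blocked by [4,7]×[19,23], reject
21. q=(8,30) nearest=8 d=11 new=(7,25) → blocked by [4,7]×[19,23], reject
22. q=(2,39) nearest=8 d=20 new=(2,25) → blocked by [0,2]×[24,32], reject
23. q=(10,14) nearest=4 d=3 new=(10,14) → blocked by [9,12]×[13,20], reject
24. q=(0,9) nearest=5 d=4 new=(0,9) → add node 9 parent=5 cost=11; rewire 7→9 (15<18)
25. q=(1,15) nearest=7 d=2 new=(1,15) → add node 10 parent=7 cost=17
26. q=(3,27) nearest=8 d=8 new=(3,25) → blocked by [2,4]×[19,22], reject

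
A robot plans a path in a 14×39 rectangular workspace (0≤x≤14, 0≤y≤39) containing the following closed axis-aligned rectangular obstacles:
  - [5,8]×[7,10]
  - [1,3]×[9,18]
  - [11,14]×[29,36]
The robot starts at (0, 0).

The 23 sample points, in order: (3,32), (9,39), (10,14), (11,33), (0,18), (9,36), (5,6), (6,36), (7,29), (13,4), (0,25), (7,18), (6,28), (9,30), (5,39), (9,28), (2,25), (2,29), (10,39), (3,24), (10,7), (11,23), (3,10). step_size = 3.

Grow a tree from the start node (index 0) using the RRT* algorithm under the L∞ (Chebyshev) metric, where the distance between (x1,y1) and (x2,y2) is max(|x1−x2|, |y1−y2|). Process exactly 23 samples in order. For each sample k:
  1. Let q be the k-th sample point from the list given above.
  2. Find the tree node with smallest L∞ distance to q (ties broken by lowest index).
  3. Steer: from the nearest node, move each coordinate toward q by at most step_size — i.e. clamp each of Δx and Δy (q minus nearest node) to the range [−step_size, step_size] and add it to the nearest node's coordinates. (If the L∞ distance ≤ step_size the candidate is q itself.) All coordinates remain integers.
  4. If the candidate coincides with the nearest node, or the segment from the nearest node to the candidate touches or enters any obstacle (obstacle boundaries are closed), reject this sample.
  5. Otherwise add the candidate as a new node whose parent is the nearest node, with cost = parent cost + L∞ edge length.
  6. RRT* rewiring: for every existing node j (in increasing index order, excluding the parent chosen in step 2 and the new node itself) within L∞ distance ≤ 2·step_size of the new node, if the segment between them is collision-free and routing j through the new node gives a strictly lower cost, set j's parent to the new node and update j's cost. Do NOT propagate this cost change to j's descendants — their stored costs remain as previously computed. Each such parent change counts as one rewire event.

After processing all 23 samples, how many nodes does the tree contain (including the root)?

Node count: 7

1. q=(3,32) nearest=0 d=32 new=(3,3) → add node 1 parent=0 cost=3
2. q=(9,39) nearest=1 d=36 new=(6,6) → add node 2 parent=1 cost=6
3. q=(10,14) nearest=2 d=8 new=(9,9) → blocked by [5,8]×[7,10], reject
4. q=(11,33) nearest=2 d=27 new=(9,9) → blocked by [5,8]×[7,10], reject
5. q=(0,18) nearest=2 d=12 new=(3,9) → blocked by [5,8]×[7,10], reject
6. q=(9,36) nearest=2 d=30 new=(9,9) → blocked by [5,8]×[7,10], reject
7. q=(5,6) nearest=2 d=1 new=(5,6) → add node 3 parent=2 cost=7
8. q=(6,36) nearest=2 d=30 new=(6,9) → blocked by [5,8]×[7,10], reject
9. q=(7,29) nearest=2 d=23 new=(7,9) → blocked by [5,8]×[7,10], reject
10. q=(13,4) nearest=2 d=7 new=(9,4) → add node 4 parent=2 cost=9
11. q=(0,25) nearest=2 d=19 new=(3,9) → blocked by [5,8]×[7,10], reject
12. q=(7,18) nearest=2 d=12 new=(7,9) → blocked by [5,8]×[7,10], reject
13. q=(6,28) nearest=2 d=22 new=(6,9) → blocked by [5,8]×[7,10], reject
14. q=(9,30) nearest=2 d=24 new=(9,9) → blocked by [5,8]×[7,10], reject
15. q=(5,39) nearest=2 d=33 new=(5,9) → blocked by [5,8]×[7,10], reject
16. q=(9,28) nearest=2 d=22 new=(9,9) → blocked by [5,8]×[7,10], reject
17. q=(2,25) nearest=2 d=19 new=(3,9) → blocked by [5,8]×[7,10], reject
18. q=(2,29) nearest=2 d=23 new=(3,9) → blocked by [5,8]×[7,10], reject
19. q=(10,39) nearest=2 d=33 new=(9,9) → blocked by [5,8]×[7,10], reject
20. q=(3,24) nearest=2 d=18 new=(3,9) → blocked by [5,8]×[7,10], reject
21. q=(10,7) nearest=4 d=3 new=(10,7) → add node 5 parent=4 cost=12
22. q=(11,23) nearest=5 d=16 new=(11,10) → add node 6 parent=5 cost=15
23. q=(3,10) nearest=2 d=4 new=(3,9) → blocked by [5,8]×[7,10], reject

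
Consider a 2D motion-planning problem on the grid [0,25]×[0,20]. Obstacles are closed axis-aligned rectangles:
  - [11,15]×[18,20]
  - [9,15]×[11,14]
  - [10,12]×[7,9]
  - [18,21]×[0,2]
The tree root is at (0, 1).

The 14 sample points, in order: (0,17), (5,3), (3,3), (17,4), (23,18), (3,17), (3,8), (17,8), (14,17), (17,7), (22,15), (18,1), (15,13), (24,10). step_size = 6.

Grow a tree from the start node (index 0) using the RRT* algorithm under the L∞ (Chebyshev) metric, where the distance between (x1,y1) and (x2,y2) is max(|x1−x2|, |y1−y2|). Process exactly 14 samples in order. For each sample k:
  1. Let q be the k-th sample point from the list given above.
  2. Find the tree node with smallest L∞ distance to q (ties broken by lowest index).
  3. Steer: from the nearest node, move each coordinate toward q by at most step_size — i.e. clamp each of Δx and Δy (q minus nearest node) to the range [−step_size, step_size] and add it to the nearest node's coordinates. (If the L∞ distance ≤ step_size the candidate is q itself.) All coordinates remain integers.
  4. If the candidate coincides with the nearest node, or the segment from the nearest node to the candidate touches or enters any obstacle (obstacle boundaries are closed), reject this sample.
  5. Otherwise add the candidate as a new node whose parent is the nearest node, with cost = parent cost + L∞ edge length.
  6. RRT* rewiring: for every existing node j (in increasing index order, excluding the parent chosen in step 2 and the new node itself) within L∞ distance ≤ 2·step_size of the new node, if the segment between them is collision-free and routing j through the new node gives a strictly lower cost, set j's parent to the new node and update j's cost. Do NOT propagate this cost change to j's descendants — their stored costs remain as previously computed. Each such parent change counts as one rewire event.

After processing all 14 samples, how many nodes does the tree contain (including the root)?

1. q=(0,17) nearest=0 d=16 new=(0,7) → add node 1 parent=0 cost=6
2. q=(5,3) nearest=0 d=5 new=(5,3) → add node 2 parent=0 cost=5
3. q=(3,3) nearest=2 d=2 new=(3,3) → add node 3 parent=2 cost=7
4. q=(17,4) nearest=2 d=12 new=(11,4) → add node 4 parent=2 cost=11
5. q=(23,18) nearest=4 d=14 new=(17,10) → add node 5 parent=4 cost=17
6. q=(3,17) nearest=1 d=10 new=(3,13) → add node 6 parent=1 cost=12
7. q=(3,8) nearest=1 d=3 new=(3,8) → add node 7 parent=1 cost=9
8. q=(17,8) nearest=5 d=2 new=(17,8) → add node 8 parent=5 cost=19
9. q=(14,17) nearest=5 d=7 new=(14,16) → blocked by [9,15]×[11,14], reject
10. q=(17,7) nearest=8 d=1 new=(17,7) → add node 9 parent=8 cost=20
11. q=(22,15) nearest=5 d=5 new=(22,15) → add node 10 parent=5 cost=22
12. q=(18,1) nearest=9 d=6 new=(18,1) → blocked by [18,21]×[0,2], reject
13. q=(15,13) nearest=5 d=3 new=(15,13) → blocked by [9,15]×[11,14], reject
14. q=(24,10) nearest=10 d=5 new=(24,10) → add node 11 parent=10 cost=27

Node count: 12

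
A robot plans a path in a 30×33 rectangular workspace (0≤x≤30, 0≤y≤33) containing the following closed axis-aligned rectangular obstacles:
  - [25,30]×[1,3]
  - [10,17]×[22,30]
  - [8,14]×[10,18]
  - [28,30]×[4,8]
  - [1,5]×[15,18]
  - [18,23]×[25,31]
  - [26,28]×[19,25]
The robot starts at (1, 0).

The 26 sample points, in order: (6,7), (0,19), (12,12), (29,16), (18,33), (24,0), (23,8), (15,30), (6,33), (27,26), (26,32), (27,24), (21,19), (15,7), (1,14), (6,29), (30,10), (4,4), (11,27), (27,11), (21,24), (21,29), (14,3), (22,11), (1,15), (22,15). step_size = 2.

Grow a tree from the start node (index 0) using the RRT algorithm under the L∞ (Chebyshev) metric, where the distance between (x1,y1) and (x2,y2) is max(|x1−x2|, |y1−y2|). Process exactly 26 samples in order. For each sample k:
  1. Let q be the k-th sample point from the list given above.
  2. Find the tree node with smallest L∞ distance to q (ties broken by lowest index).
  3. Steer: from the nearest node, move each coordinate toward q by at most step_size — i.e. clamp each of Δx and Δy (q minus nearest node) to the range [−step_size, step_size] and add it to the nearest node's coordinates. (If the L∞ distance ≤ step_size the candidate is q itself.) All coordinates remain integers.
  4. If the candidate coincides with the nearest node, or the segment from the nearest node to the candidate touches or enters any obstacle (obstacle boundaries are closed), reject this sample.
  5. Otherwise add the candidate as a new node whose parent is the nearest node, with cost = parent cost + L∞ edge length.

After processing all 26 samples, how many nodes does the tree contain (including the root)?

Node count: 23

1. q=(6,7) nearest=0 d=7 new=(3,2) → add node 1 parent=0 cost=2
2. q=(0,19) nearest=1 d=17 new=(1,4) → add node 2 parent=1 cost=4
3. q=(12,12) nearest=1 d=10 new=(5,4) → add node 3 parent=1 cost=4
4. q=(29,16) nearest=3 d=24 new=(7,6) → add node 4 parent=3 cost=6
5. q=(18,33) nearest=4 d=27 new=(9,8) → add node 5 parent=4 cost=8
6. q=(24,0) nearest=5 d=15 new=(11,6) → add node 6 parent=5 cost=10
7. q=(23,8) nearest=6 d=12 new=(13,8) → add node 7 parent=6 cost=12
8. q=(15,30) nearest=5 d=22 new=(11,10) → blocked by [8,14]×[10,18], reject
9. q=(6,33) nearest=5 d=25 new=(7,10) → add node 8 parent=5 cost=10
10. q=(27,26) nearest=5 d=18 new=(11,10) → blocked by [8,14]×[10,18], reject
11. q=(26,32) nearest=8 d=22 new=(9,12) → blocked by [8,14]×[10,18], reject
12. q=(27,24) nearest=7 d=16 new=(15,10) → add node 9 parent=7 cost=14
13. q=(21,19) nearest=9 d=9 new=(17,12) → add node 10 parent=9 cost=16
14. q=(15,7) nearest=7 d=2 new=(15,7) → add node 11 parent=7 cost=14
15. q=(1,14) nearest=8 d=6 new=(5,12) → add node 12 parent=8 cost=12
16. q=(6,29) nearest=10 d=17 new=(15,14) → add node 13 parent=10 cost=18
17. q=(30,10) nearest=10 d=13 new=(19,10) → add node 14 parent=10 cost=18
18. q=(4,4) nearest=3 d=1 new=(4,4) → add node 15 parent=3 cost=5
19. q=(11,27) nearest=13 d=13 new=(13,16) → blocked by [8,14]×[10,18], reject
20. q=(27,11) nearest=14 d=8 new=(21,11) → add node 16 parent=14 cost=20
21. q=(21,24) nearest=13 d=10 new=(17,16) → add node 17 parent=13 cost=20
22. q=(21,29) nearest=17 d=13 new=(19,18) → add node 18 parent=17 cost=22
23. q=(14,3) nearest=6 d=3 new=(13,4) → add node 19 parent=6 cost=12
24. q=(22,11) nearest=16 d=1 new=(22,11) → add node 20 parent=16 cost=21
25. q=(1,15) nearest=12 d=4 new=(3,14) → add node 21 parent=12 cost=14
26. q=(22,15) nearest=18 d=3 new=(21,16) → add node 22 parent=18 cost=24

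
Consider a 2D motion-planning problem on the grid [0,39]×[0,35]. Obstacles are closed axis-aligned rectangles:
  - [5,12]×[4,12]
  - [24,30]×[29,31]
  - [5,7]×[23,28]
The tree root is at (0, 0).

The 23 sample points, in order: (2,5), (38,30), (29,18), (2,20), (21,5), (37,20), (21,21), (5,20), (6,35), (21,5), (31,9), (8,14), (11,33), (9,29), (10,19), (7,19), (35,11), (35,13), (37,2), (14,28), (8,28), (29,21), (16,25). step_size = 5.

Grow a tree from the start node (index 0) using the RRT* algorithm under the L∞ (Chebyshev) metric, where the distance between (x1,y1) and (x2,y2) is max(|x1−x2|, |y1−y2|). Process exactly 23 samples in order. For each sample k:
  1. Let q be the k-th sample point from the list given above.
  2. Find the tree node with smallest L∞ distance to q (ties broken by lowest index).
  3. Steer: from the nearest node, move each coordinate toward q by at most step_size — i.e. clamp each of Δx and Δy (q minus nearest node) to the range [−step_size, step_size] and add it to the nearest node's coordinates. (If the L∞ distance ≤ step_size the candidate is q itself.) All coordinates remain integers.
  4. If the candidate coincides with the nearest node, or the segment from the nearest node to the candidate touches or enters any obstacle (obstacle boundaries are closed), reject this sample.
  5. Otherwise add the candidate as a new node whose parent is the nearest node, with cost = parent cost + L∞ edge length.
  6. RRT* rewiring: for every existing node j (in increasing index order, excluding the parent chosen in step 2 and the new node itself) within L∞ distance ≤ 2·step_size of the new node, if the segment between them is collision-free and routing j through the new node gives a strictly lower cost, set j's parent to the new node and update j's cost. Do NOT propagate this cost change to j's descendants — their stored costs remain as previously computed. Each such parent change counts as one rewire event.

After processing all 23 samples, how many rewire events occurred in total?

1. q=(2,5) nearest=0 d=5 new=(2,5) → add node 1 parent=0 cost=5
2. q=(38,30) nearest=1 d=36 new=(7,10) → blocked by [5,12]×[4,12], reject
3. q=(29,18) nearest=1 d=27 new=(7,10) → blocked by [5,12]×[4,12], reject
4. q=(2,20) nearest=1 d=15 new=(2,10) → add node 2 parent=1 cost=10
5. q=(21,5) nearest=1 d=19 new=(7,5) → blocked by [5,12]×[4,12], reject
6. q=(37,20) nearest=1 d=35 new=(7,10) → blocked by [5,12]×[4,12], reject
7. q=(21,21) nearest=1 d=19 new=(7,10) → blocked by [5,12]×[4,12], reject
8. q=(5,20) nearest=2 d=10 new=(5,15) → add node 3 parent=2 cost=15
9. q=(6,35) nearest=3 d=20 new=(6,20) → add node 4 parent=3 cost=20
10. q=(21,5) nearest=4 d=15 new=(11,15) → add node 5 parent=4 cost=25
11. q=(31,9) nearest=5 d=20 new=(16,10) → add node 6 parent=5 cost=30
12. q=(8,14) nearest=3 d=3 new=(8,14) → add node 7 parent=3 cost=18; rewire 5→7 (21<25)
13. q=(11,33) nearest=4 d=13 new=(11,25) → add node 8 parent=4 cost=25
14. q=(9,29) nearest=8 d=4 new=(9,29) → add node 9 parent=8 cost=29
15. q=(10,19) nearest=4 d=4 new=(10,19) → add node 10 parent=4 cost=24
16. q=(7,19) nearest=4 d=1 new=(7,19) → add node 11 parent=4 cost=21
17. q=(35,11) nearest=6 d=19 new=(21,11) → add node 12 parent=6 cost=35
18. q=(35,13) nearest=12 d=14 new=(26,13) → add node 13 parent=12 cost=40
19. q=(37,2) nearest=13 d=11 new=(31,8) → add node 14 parent=13 cost=45
20. q=(14,28) nearest=8 d=3 new=(14,28) → add node 15 parent=8 cost=28
21. q=(8,28) nearest=9 d=1 new=(8,28) → add node 16 parent=9 cost=30
22. q=(29,21) nearest=13 d=8 new=(29,18) → add node 17 parent=13 cost=45
23. q=(16,25) nearest=15 d=3 new=(16,25) → add node 18 parent=15 cost=31

Rewire events: 1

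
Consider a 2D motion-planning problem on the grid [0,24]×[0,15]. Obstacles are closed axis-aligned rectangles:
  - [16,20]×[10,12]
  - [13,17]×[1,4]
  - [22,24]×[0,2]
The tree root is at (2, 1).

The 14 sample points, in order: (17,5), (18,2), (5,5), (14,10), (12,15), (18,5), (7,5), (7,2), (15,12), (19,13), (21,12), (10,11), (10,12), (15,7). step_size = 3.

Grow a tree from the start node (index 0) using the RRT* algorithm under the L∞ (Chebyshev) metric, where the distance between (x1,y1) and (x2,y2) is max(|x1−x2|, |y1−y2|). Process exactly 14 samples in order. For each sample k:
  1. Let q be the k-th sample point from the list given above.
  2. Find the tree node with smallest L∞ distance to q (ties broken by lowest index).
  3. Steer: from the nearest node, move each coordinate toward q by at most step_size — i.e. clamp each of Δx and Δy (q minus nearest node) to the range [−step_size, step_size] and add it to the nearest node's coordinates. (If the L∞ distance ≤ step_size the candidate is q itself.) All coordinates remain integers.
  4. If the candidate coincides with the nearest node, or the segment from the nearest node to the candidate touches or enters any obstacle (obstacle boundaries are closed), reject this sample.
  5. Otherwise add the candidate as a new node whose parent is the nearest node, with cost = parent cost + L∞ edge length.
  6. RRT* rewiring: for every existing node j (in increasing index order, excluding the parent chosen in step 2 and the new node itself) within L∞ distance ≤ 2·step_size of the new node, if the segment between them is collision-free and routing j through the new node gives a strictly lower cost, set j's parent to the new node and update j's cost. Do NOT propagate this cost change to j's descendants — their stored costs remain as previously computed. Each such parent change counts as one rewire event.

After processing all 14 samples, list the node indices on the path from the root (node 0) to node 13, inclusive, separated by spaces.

1. q=(17,5) nearest=0 d=15 new=(5,4) → add node 1 parent=0 cost=3
2. q=(18,2) nearest=1 d=13 new=(8,2) → add node 2 parent=1 cost=6
3. q=(5,5) nearest=1 d=1 new=(5,5) → add node 3 parent=1 cost=4
4. q=(14,10) nearest=2 d=8 new=(11,5) → add node 4 parent=2 cost=9
5. q=(12,15) nearest=3 d=10 new=(8,8) → add node 5 parent=3 cost=7
6. q=(18,5) nearest=4 d=7 new=(14,5) → add node 6 parent=4 cost=12
7. q=(7,5) nearest=1 d=2 new=(7,5) → add node 7 parent=1 cost=5
8. q=(7,2) nearest=2 d=1 new=(7,2) → add node 8 parent=2 cost=7
9. q=(15,12) nearest=4 d=7 new=(14,8) → add node 9 parent=4 cost=12
10. q=(19,13) nearest=9 d=5 new=(17,11) → blocked by [16,20]×[10,12], reject
11. q=(21,12) nearest=6 d=7 new=(17,8) → add node 10 parent=6 cost=15
12. q=(10,11) nearest=5 d=3 new=(10,11) → add node 11 parent=5 cost=10
13. q=(10,12) nearest=11 d=1 new=(10,12) → add node 12 parent=11 cost=11
14. q=(15,7) nearest=9 d=1 new=(15,7) → add node 13 parent=9 cost=13

Path: 0 1 2 4 9 13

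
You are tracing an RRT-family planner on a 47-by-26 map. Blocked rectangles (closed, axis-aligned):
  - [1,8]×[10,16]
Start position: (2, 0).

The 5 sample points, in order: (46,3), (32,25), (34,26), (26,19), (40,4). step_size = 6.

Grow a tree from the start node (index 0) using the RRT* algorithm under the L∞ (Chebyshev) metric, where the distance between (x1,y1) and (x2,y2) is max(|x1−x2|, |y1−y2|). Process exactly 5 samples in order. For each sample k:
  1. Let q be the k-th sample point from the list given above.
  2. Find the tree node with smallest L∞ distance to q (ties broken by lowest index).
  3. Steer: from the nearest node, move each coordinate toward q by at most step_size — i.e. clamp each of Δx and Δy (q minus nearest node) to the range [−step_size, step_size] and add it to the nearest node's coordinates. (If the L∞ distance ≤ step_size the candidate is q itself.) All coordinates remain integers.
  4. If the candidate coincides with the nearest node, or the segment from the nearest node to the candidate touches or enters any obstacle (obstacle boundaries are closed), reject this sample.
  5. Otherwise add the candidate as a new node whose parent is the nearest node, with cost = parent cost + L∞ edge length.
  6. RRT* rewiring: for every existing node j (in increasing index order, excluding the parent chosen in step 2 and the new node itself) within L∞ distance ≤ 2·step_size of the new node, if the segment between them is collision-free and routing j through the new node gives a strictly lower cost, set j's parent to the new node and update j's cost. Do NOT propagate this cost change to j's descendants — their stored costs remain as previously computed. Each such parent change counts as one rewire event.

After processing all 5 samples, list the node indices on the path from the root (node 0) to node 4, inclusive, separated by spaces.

1. q=(46,3) nearest=0 d=44 new=(8,3) → add node 1 parent=0 cost=6
2. q=(32,25) nearest=1 d=24 new=(14,9) → add node 2 parent=1 cost=12
3. q=(34,26) nearest=2 d=20 new=(20,15) → add node 3 parent=2 cost=18
4. q=(26,19) nearest=3 d=6 new=(26,19) → add node 4 parent=3 cost=24
5. q=(40,4) nearest=4 d=15 new=(32,13) → add node 5 parent=4 cost=30

Path: 0 1 2 3 4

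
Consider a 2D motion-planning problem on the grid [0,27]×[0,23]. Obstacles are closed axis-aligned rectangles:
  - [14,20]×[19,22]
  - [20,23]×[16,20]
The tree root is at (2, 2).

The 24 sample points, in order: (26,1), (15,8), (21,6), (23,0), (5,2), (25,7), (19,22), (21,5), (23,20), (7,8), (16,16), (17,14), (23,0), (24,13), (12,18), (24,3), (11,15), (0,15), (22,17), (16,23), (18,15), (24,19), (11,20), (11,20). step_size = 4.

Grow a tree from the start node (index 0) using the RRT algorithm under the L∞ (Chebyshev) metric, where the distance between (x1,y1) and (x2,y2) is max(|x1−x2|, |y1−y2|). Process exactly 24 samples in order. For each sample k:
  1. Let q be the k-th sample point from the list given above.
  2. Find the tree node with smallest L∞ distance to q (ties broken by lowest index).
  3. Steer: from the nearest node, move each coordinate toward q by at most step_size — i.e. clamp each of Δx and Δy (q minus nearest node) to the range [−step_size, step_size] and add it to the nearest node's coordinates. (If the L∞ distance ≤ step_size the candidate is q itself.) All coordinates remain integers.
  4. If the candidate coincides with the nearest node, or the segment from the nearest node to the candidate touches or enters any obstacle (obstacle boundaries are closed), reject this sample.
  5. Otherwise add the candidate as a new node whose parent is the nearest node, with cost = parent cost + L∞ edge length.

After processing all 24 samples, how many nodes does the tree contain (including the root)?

Node count: 21

1. q=(26,1) nearest=0 d=24 new=(6,1) → add node 1 parent=0 cost=4
2. q=(15,8) nearest=1 d=9 new=(10,5) → add node 2 parent=1 cost=8
3. q=(21,6) nearest=2 d=11 new=(14,6) → add node 3 parent=2 cost=12
4. q=(23,0) nearest=3 d=9 new=(18,2) → add node 4 parent=3 cost=16
5. q=(5,2) nearest=1 d=1 new=(5,2) → add node 5 parent=1 cost=5
6. q=(25,7) nearest=4 d=7 new=(22,6) → add node 6 parent=4 cost=20
7. q=(19,22) nearest=3 d=16 new=(18,10) → add node 7 parent=3 cost=16
8. q=(21,5) nearest=6 d=1 new=(21,5) → add node 8 parent=6 cost=21
9. q=(23,20) nearest=7 d=10 new=(22,14) → add node 9 parent=7 cost=20
10. q=(7,8) nearest=2 d=3 new=(7,8) → add node 10 parent=2 cost=11
11. q=(16,16) nearest=7 d=6 new=(16,14) → add node 11 parent=7 cost=20
12. q=(17,14) nearest=11 d=1 new=(17,14) → add node 12 parent=11 cost=21
13. q=(23,0) nearest=4 d=5 new=(22,0) → add node 13 parent=4 cost=20
14. q=(24,13) nearest=9 d=2 new=(24,13) → add node 14 parent=9 cost=22
15. q=(12,18) nearest=11 d=4 new=(12,18) → add node 15 parent=11 cost=24
16. q=(24,3) nearest=6 d=3 new=(24,3) → add node 16 parent=6 cost=23
17. q=(11,15) nearest=15 d=3 new=(11,15) → add node 17 parent=15 cost=27
18. q=(0,15) nearest=10 d=7 new=(3,12) → add node 18 parent=10 cost=15
19. q=(22,17) nearest=9 d=3 new=(22,17) → blocked by [20,23]×[16,20], reject
20. q=(16,23) nearest=15 d=5 new=(16,22) → blocked by [14,20]×[19,22], reject
21. q=(18,15) nearest=12 d=1 new=(18,15) → add node 19 parent=12 cost=22
22. q=(24,19) nearest=9 d=5 new=(24,18) → blocked by [20,23]×[16,20], reject
23. q=(11,20) nearest=15 d=2 new=(11,20) → add node 20 parent=15 cost=26
24. q=(11,20) nearest=20 d=0 → coincident, reject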